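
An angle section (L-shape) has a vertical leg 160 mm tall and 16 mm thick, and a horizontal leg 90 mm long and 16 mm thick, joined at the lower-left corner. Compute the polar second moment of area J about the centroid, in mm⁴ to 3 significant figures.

J ≈ 1.19 × 10⁷ mm⁴

Treat the section as a set of non-overlapping primitives; coordinates are from the bounding-box lower-left.
Vertical leg: 16 × 160, A = 2 560 mm², y = 80 mm, Ī = 5 461 333 mm⁴.
Horizontal leg (remainder): 74 × 16, A = 1 184 mm², y = 8 mm, Ī = 25 259 mm⁴.
Centroid: ȳ = ΣA·y / ΣA = 57.231 mm.
Transfer each piece to the centroidal x-axis using Ī + A·d² with d = y − 57.231:
  vertical leg: d = 22.769 mm → contributes +6 788 534 mm⁴
  horizontal leg (remainder): d = -49.231 mm → contributes +2 894 882 mm⁴
Total I = 9 683 417 mm⁴.
For the y-axis: x̄ = 22.231 mm.
Repeating about the centroidal y-axis gives I_y = 2 234 297 mm⁴.
Polar second moment: J = I_x + I_y = 11 917 713 mm⁴.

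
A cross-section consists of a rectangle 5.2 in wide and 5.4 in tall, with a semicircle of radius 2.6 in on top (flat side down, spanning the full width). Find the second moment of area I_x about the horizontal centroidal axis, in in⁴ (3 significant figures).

Treat the section as a set of non-overlapping primitives; coordinates are from the bounding-box lower-left.
Rectangular body: 5.2 × 5.4, A = 28.08 in², y = 2.7 in, Ī = 68.234 in⁴.
Semicircular cap: semicircle r = 2.6, A = 10.619 in², y = 6.5035 in, Ī = 5.0156 in⁴.
Centroid: ȳ = ΣA·y / ΣA = 3.7436 in.
Transfer each piece to the horizontal centroidal axis using Ī + A·d² with d = y − 3.7436:
  rectangular body: d = -1.0436 in → contributes +98.819 in⁴
  semicircular cap: d = 2.7598 in → contributes +85.894 in⁴
Total I = 184.71 in⁴.

I_x ≈ 185 in⁴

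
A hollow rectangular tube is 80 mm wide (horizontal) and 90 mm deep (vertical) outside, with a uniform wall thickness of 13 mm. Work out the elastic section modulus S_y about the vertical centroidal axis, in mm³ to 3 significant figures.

S_y ≈ 7.50 × 10⁴ mm³

Break the section into simple shapes (no overlaps), measuring from the bottom-left corner of the bounding box.
Outer rectangle: 80 × 90, A = 7 200 mm², x = 40 mm, Ī = 3 840 000 mm⁴.
Inner void (subtracted): 54 × 64, A = 3 456 mm², x = 40 mm, Ī = 839 808 mm⁴.
By symmetry the centroid is at mid-width, x̄ = 40 mm.
All pieces are centred on the vertical centroidal axis, so I = ΣĪ (holes subtracted) = 3 000 192 mm⁴.
Extreme fibre distance c = 40 mm; S = I/c = 75 005 mm³.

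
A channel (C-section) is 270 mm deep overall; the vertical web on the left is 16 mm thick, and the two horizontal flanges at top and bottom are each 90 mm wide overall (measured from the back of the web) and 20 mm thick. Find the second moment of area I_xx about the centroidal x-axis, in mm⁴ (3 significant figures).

I_xx ≈ 7.26 × 10⁷ mm⁴

Decompose the section into non-overlapping parts with the origin at the bottom-left of its bounding rectangle.
Web: 16 × 270, A = 4 320 mm², y = 135 mm, Ī = 26 244 000 mm⁴.
Top flange (beyond web): 74 × 20, A = 1 480 mm², y = 260 mm, Ī = 49 333 mm⁴.
Bottom flange (beyond web): 74 × 20, A = 1 480 mm², y = 10 mm, Ī = 49 333 mm⁴.
By symmetry the centroid is at mid-height, ȳ = 135 mm.
Transfer each piece to the centroidal x-axis using Ī + A·d² with d = y − 135:
  web: d = 0 mm → contributes +26 244 000 mm⁴
  top flange (beyond web): d = 125 mm → contributes +23 174 333 mm⁴
  bottom flange (beyond web): d = -125 mm → contributes +23 174 333 mm⁴
Total I = 72 592 667 mm⁴.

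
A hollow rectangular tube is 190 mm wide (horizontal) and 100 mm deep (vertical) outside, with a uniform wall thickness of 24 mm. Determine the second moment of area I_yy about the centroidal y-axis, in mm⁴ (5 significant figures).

I_yy ≈ 4.4751 × 10⁷ mm⁴

Decompose the section into non-overlapping parts with the origin at the bottom-left of its bounding rectangle.
Outer rectangle: 190 × 100, A = 19 000 mm², x = 95 mm, Ī = 57 158 333 mm⁴.
Inner void (subtracted): 142 × 52, A = 7 384 mm², x = 95 mm, Ī = 12 407 581 mm⁴.
By symmetry the centroid is at mid-width, x̄ = 95 mm.
All pieces are centred on the centroidal y-axis, so I = ΣĪ (holes subtracted) = 44 750 752 mm⁴.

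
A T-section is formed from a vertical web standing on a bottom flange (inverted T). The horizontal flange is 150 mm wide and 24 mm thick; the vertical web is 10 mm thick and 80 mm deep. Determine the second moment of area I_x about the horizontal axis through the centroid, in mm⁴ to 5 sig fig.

Break the section into simple shapes (no overlaps), measuring from the bottom-left corner of the bounding box.
Flange: 150 × 24, A = 3 600 mm², y = 12 mm, Ī = 172 800 mm⁴.
Web: 10 × 80, A = 800 mm², y = 64 mm, Ī = 426666.7 mm⁴.
Centroid: ȳ = ΣA·y / ΣA = 21.45455 mm.
Transfer each piece to the horizontal axis through the centroid using Ī + A·d² with d = y − 21.45455:
  flange: d = -9.454545 mm → contributes +494598.3 mm⁴
  web: d = 42.54545 mm → contributes +1 874 759 mm⁴
Total I = 2 369 358 mm⁴.

I_x ≈ 2.3694 × 10⁶ mm⁴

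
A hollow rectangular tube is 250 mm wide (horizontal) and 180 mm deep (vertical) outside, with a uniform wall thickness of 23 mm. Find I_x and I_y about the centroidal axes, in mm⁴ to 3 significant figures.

Decompose the section into non-overlapping parts with the origin at the bottom-left of its bounding rectangle.
Outer rectangle: 250 × 180, A = 45 000 mm², y = 90 mm, Ī = 121 500 000 mm⁴.
Inner void (subtracted): 204 × 134, A = 27 336 mm², y = 90 mm, Ī = 40 903 768 mm⁴.
By symmetry the centroid is at mid-height, ȳ = 90 mm.
All pieces are centred on the centroidal x-axis, so I = ΣĪ (holes subtracted) = 80 596 232 mm⁴.
Repeating about the centroidal y-axis gives I_y = 139 573 752 mm⁴.

I_x ≈ 8.06 × 10⁷ mm⁴, I_y ≈ 1.40 × 10⁸ mm⁴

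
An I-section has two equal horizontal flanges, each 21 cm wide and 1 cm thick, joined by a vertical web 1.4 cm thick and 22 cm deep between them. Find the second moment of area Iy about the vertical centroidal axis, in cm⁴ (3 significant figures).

Iy ≈ 1550 cm⁴

Decompose the section into non-overlapping parts with the origin at the bottom-left of its bounding rectangle.
Bottom flange: 21 × 1, A = 21 cm², x = 10.5 cm, Ī = 771.75 cm⁴.
Web: 1.4 × 22, A = 30.8 cm², x = 10.5 cm, Ī = 5.0307 cm⁴.
Top flange: 21 × 1, A = 21 cm², x = 10.5 cm, Ī = 771.75 cm⁴.
By symmetry the centroid is at mid-width, x̄ = 10.5 cm.
All pieces are centred on the vertical centroidal axis, so I = ΣĪ = 1548.5 cm⁴.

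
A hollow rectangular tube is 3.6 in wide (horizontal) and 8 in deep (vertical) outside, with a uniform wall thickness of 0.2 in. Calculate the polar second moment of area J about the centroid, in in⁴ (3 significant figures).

Treat the section as a set of non-overlapping primitives; coordinates are from the bounding-box lower-left.
Outer rectangle: 3.6 × 8, A = 28.8 in², y = 4 in, Ī = 153.6 in⁴.
Inner void (subtracted): 3.2 × 7.6, A = 24.32 in², y = 4 in, Ī = 117.06 in⁴.
By symmetry the centroid is at mid-height, ȳ = 4 in.
All pieces are centred on the centroidal x-axis, so I = ΣĪ (holes subtracted) = 36.54 in⁴.
Repeating about the centroidal y-axis gives I_y = 10.351 in⁴.
Polar second moment: J = I_x + I_y = 46.891 in⁴.

J ≈ 46.9 in⁴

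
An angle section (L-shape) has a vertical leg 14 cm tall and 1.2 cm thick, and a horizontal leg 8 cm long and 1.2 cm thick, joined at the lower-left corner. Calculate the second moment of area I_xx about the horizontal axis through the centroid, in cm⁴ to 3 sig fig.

Split into non-overlapping primitives; take the origin at the lower-left of the bounding box.
Vertical leg: 1.2 × 14, A = 16.8 cm², y = 7 cm, Ī = 274.4 cm⁴.
Horizontal leg (remainder): 6.8 × 1.2, A = 8.16 cm², y = 0.6 cm, Ī = 0.9792 cm⁴.
Centroid: ȳ = ΣA·y / ΣA = 4.9077 cm.
Transfer each piece to the horizontal axis through the centroid using Ī + A·d² with d = y − 4.9077:
  vertical leg: d = 2.0923 cm → contributes +347.95 cm⁴
  horizontal leg (remainder): d = -4.3077 cm → contributes +152.4 cm⁴
Total I = 500.34 cm⁴.

I_xx ≈ 500 cm⁴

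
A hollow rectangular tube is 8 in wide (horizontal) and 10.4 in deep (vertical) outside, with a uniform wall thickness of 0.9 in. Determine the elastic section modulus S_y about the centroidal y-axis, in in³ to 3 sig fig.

Treat the section as a set of non-overlapping primitives; coordinates are from the bounding-box lower-left.
Outer rectangle: 8 × 10.4, A = 83.2 in², x = 4 in, Ī = 443.73 in⁴.
Inner void (subtracted): 6.2 × 8.6, A = 53.32 in², x = 4 in, Ī = 170.8 in⁴.
By symmetry the centroid is at mid-width, x̄ = 4 in.
All pieces are centred on the centroidal y-axis, so I = ΣĪ (holes subtracted) = 272.93 in⁴.
Extreme fibre distance c = 4 in; S = I/c = 68.233 in³.

S_y ≈ 68.2 in³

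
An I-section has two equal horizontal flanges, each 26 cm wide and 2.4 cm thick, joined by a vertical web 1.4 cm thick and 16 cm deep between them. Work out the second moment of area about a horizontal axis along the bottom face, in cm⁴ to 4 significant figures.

I_base ≈ 2.702 × 10⁴ cm⁴

Treat the section as a set of non-overlapping primitives; coordinates are from the bounding-box lower-left.
Bottom flange: 26 × 2.4, A = 62.4 cm², y = 1.2 cm, Ī = 29.952 cm⁴.
Web: 1.4 × 16, A = 22.4 cm², y = 10.4 cm, Ī = 477.867 cm⁴.
Top flange: 26 × 2.4, A = 62.4 cm², y = 19.6 cm, Ī = 29.952 cm⁴.
Transfer each piece to the base of the section using Ī + A·d² with d = y − 0:
  bottom flange: d = 1.2 cm → contributes +119.808 cm⁴
  web: d = 10.4 cm → contributes +2900.65 cm⁴
  top flange: d = 19.6 cm → contributes +24001.5 cm⁴
Total I = 27 022 cm⁴.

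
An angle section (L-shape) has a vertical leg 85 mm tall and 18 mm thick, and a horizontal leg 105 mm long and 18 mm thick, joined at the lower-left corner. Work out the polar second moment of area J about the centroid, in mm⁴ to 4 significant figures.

Break the section into simple shapes (no overlaps), measuring from the bottom-left corner of the bounding box.
Vertical leg: 18 × 85, A = 1 530 mm², y = 42.5 mm, Ī = 921 188 mm⁴.
Horizontal leg (remainder): 87 × 18, A = 1 566 mm², y = 9 mm, Ī = 42 282 mm⁴.
Centroid: ȳ = ΣA·y / ΣA = 25.5552 mm.
Transfer each piece to the centroidal x-axis using Ī + A·d² with d = y − 25.5552:
  vertical leg: d = 16.9448 mm → contributes +1 360 489 mm⁴
  horizontal leg (remainder): d = -16.5552 mm → contributes +471 485 mm⁴
Total I = 1 831 974 mm⁴.
For the y-axis: x̄ = 35.5552 mm.
Repeating about the centroidal y-axis gives I_y = 3 162 114 mm⁴.
Polar second moment: J = I_x + I_y = 4 994 087 mm⁴.

J ≈ 4.994 × 10⁶ mm⁴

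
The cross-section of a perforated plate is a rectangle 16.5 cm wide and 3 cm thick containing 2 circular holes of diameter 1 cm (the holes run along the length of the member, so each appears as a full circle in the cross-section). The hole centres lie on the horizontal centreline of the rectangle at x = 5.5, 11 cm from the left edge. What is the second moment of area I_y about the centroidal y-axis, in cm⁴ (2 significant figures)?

I_y ≈ 1100 cm⁴

Decompose the section into non-overlapping parts with the origin at the bottom-left of its bounding rectangle.
Plate: 16.5 × 3, A = 49.5 cm², x = 8.25 cm, Ī = 1 123 cm⁴.
Hole 1 (subtracted): ⌀1, A = 0.7854 cm², x = 5.5 cm, Ī = 0.04909 cm⁴.
Hole 2 (subtracted): ⌀1, A = 0.7854 cm², x = 11 cm, Ī = 0.04909 cm⁴.
By symmetry the centroid is at mid-width, x̄ = 8.25 cm.
Transfer each piece to the centroidal y-axis using Ī + A·d² with d = x − 8.25:
  plate: d = 0 cm → contributes +1 123 cm⁴
  hole 1: d = -2.75 cm → contributes −5.989 cm⁴
  hole 2: d = 2.75 cm → contributes −5.989 cm⁴
Total I = 1 111 cm⁴.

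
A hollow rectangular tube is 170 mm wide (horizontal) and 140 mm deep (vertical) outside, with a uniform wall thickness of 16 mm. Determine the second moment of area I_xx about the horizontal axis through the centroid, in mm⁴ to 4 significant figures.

I_xx ≈ 2.439 × 10⁷ mm⁴

Treat the section as a set of non-overlapping primitives; coordinates are from the bounding-box lower-left.
Outer rectangle: 170 × 140, A = 23 800 mm², y = 70 mm, Ī = 38 873 333 mm⁴.
Inner void (subtracted): 138 × 108, A = 14 904 mm², y = 70 mm, Ī = 14 486 688 mm⁴.
By symmetry the centroid is at mid-height, ȳ = 70 mm.
All pieces are centred on the horizontal axis through the centroid, so I = ΣĪ (holes subtracted) = 24 386 645 mm⁴.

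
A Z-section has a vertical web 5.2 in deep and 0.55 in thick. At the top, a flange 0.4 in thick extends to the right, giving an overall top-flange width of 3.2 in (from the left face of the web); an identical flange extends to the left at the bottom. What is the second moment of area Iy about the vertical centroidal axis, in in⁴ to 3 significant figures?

Iy ≈ 6.74 in⁴

Break the section into simple shapes (no overlaps), measuring from the bottom-left corner of the bounding box.
Web: 0.55 × 5.2, A = 2.86 in², x = 2.925 in, Ī = 0.072096 in⁴.
Top flange (beyond web): 2.65 × 0.4, A = 1.06 in², x = 4.525 in, Ī = 0.62032 in⁴.
Bottom flange (beyond web): 2.65 × 0.4, A = 1.06 in², x = 1.325 in, Ī = 0.62032 in⁴.
Centroid: x̄ = ΣA·x / ΣA = 2.925 in.
Transfer each piece to the vertical centroidal axis using Ī + A·d² with d = x − 2.925:
  web: d = 0 in → contributes +0.072096 in⁴
  top flange (beyond web): d = 1.6 in → contributes +3.3339 in⁴
  bottom flange (beyond web): d = -1.6 in → contributes +3.3339 in⁴
Total I = 6.7399 in⁴.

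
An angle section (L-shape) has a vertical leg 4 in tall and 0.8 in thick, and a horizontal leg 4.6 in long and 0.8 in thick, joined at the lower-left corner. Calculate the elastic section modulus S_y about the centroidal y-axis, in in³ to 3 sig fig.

Break the section into simple shapes (no overlaps), measuring from the bottom-left corner of the bounding box.
Vertical leg: 0.8 × 4, A = 3.2 in², x = 0.4 in, Ī = 0.17067 in⁴.
Horizontal leg (remainder): 3.8 × 0.8, A = 3.04 in², x = 2.7 in, Ī = 3.6581 in⁴.
Centroid: x̄ = ΣA·x / ΣA = 1.5205 in.
Transfer each piece to the centroidal y-axis using Ī + A·d² with d = x − 1.5205:
  vertical leg: d = -1.1205 in → contributes +4.1884 in⁴
  horizontal leg (remainder): d = 1.1795 in → contributes +7.8874 in⁴
Total I = 12.076 in⁴.
Extreme fibre distance c = 3.0795 in; S = I/c = 3.9214 in³.

S_y ≈ 3.92 in³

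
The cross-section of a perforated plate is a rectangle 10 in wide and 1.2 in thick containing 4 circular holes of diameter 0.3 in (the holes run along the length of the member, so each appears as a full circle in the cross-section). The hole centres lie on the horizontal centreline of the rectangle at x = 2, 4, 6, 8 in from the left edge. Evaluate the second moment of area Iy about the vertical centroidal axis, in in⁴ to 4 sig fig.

Iy ≈ 98.58 in⁴

Split into non-overlapping primitives; take the origin at the lower-left of the bounding box.
Plate: 10 × 1.2, A = 12 in², x = 5 in, Ī = 100 in⁴.
Hole 1 (subtracted): ⌀0.3, A = 0.0706858 in², x = 2 in, Ī = 0.000397608 in⁴.
Hole 2 (subtracted): ⌀0.3, A = 0.0706858 in², x = 4 in, Ī = 0.000397608 in⁴.
Hole 3 (subtracted): ⌀0.3, A = 0.0706858 in², x = 6 in, Ī = 0.000397608 in⁴.
Hole 4 (subtracted): ⌀0.3, A = 0.0706858 in², x = 8 in, Ī = 0.000397608 in⁴.
By symmetry the centroid is at mid-width, x̄ = 5 in.
Transfer each piece to the vertical centroidal axis using Ī + A·d² with d = x − 5:
  plate: d = 0 in → contributes +100 in⁴
  hole 1: d = -3 in → contributes −0.63657 in⁴
  hole 2: d = -1 in → contributes −0.0710834 in⁴
  hole 3: d = 1 in → contributes −0.0710834 in⁴
  hole 4: d = 3 in → contributes −0.63657 in⁴
Total I = 98.5847 in⁴.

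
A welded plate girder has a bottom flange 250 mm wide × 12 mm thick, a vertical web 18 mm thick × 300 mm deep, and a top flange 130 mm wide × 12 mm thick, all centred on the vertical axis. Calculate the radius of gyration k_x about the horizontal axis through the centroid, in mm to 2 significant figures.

k_x ≈ 120 mm

Decompose the section into non-overlapping parts with the origin at the bottom-left of its bounding rectangle.
Bottom plate: 250 × 12, A = 3 000 mm², y = 6 mm, Ī = 36 000 mm⁴.
Web plate: 18 × 300, A = 5 400 mm², y = 162 mm, Ī = 40 500 000 mm⁴.
Top plate: 130 × 12, A = 1 560 mm², y = 318 mm, Ī = 18 720 mm⁴.
Centroid: ȳ = ΣA·y / ΣA = 139.4 mm.
Transfer each piece to the horizontal axis through the centroid using Ī + A·d² with d = y − 139.4:
  bottom plate: d = -133.4 mm → contributes +53 459 331 mm⁴
  web plate: d = 22.55 mm → contributes +43 246 941 mm⁴
  top plate: d = 178.6 mm → contributes +49 754 029 mm⁴
Total I = 146 460 301 mm⁴.
Radius of gyration: k = √(I/A) = √(146 460 301 / 9 960) = 121.3 mm.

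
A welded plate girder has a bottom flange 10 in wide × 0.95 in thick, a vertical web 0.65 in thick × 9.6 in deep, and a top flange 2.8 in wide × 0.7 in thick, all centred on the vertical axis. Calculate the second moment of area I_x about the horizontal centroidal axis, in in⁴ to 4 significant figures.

I_x ≈ 274.6 in⁴

Treat the section as a set of non-overlapping primitives; coordinates are from the bounding-box lower-left.
Bottom plate: 10 × 0.95, A = 9.5 in², y = 0.475 in, Ī = 0.714479 in⁴.
Web plate: 0.65 × 9.6, A = 6.24 in², y = 5.75 in, Ī = 47.9232 in⁴.
Top plate: 2.8 × 0.7, A = 1.96 in², y = 10.9 in, Ī = 0.0800333 in⁴.
Centroid: ȳ = ΣA·y / ΣA = 3.48907 in.
Transfer each piece to the horizontal centroidal axis using Ī + A·d² with d = y − 3.48907:
  bottom plate: d = -3.01407 in → contributes +87.0182 in⁴
  web plate: d = 2.26093 in → contributes +79.8209 in⁴
  top plate: d = 7.41093 in → contributes +107.727 in⁴
Total I = 274.566 in⁴.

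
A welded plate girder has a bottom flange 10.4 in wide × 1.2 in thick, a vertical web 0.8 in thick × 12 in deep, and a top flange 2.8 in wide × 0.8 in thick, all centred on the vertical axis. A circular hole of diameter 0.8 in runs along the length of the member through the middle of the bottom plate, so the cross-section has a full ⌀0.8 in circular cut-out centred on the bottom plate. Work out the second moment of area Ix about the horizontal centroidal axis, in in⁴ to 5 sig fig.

Break the section into simple shapes (no overlaps), measuring from the bottom-left corner of the bounding box.
Bottom plate: 10.4 × 1.2, A = 12.48 in², y = 0.6 in, Ī = 1.4976 in⁴.
Web plate: 0.8 × 12, A = 9.6 in², y = 7.2 in, Ī = 115.2 in⁴.
Top plate: 2.8 × 0.8, A = 2.24 in², y = 13.6 in, Ī = 0.1194667 in⁴.
Hole (subtracted): ⌀0.8, A = 0.5026548 in², y = 0.6 in, Ī = 0.02010619 in⁴.
Centroid: ȳ = ΣA·y / ΣA = 4.482884 in.
Transfer each piece to the horizontal centroidal axis using Ī + A·d² with d = y − 4.482884:
  bottom plate: d = -3.882884 in → contributes +189.656 in⁴
  web plate: d = 2.717116 in → contributes +186.0741 in⁴
  top plate: d = 9.117116 in → contributes +186.3123 in⁴
  hole: d = -3.882884 in → contributes −7.598528 in⁴
Total I = 554.4438 in⁴.

Ix ≈ 554.44 in⁴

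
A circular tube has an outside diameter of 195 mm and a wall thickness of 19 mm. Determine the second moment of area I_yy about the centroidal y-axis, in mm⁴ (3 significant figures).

Decompose the section into non-overlapping parts with the origin at the bottom-left of its bounding rectangle.
Outer circle: ⌀195, A = 29 865 mm², x = 97.5 mm, Ī = 70 975 481 mm⁴.
Bore (subtracted): ⌀157, A = 19 359 mm², x = 97.5 mm, Ī = 29 824 180 mm⁴.
By symmetry the centroid is at mid-width, x̄ = 97.5 mm.
All pieces are centred on the centroidal y-axis, so I = ΣĪ (holes subtracted) = 41 151 301 mm⁴.

I_yy ≈ 4.12 × 10⁷ mm⁴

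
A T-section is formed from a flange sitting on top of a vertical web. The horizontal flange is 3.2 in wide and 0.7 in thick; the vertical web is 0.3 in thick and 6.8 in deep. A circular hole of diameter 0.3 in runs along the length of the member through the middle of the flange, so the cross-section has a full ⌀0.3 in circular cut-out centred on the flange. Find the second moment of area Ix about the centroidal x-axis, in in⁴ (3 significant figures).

Ix ≈ 22.7 in⁴

Decompose the section into non-overlapping parts with the origin at the bottom-left of its bounding rectangle.
Flange: 3.2 × 0.7, A = 2.24 in², y = 7.15 in, Ī = 0.091467 in⁴.
Web: 0.3 × 6.8, A = 2.04 in², y = 3.4 in, Ī = 7.8608 in⁴.
Hole (subtracted): ⌀0.3, A = 0.070686 in², y = 7.15 in, Ī = 0.00039761 in⁴.
Centroid: ȳ = ΣA·y / ΣA = 5.3326 in.
Transfer each piece to the centroidal x-axis using Ī + A·d² with d = y − 5.3326:
  flange: d = 1.8174 in → contributes +7.49 in⁴
  web: d = -1.9326 in → contributes +15.48 in⁴
  hole: d = 1.8174 in → contributes −0.23387 in⁴
Total I = 22.736 in⁴.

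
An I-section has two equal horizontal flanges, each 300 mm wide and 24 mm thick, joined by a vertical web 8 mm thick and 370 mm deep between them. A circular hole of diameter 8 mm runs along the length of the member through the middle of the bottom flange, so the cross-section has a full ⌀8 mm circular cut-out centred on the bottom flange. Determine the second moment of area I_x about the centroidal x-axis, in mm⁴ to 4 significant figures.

I_x ≈ 5.914 × 10⁸ mm⁴

Split into non-overlapping primitives; take the origin at the lower-left of the bounding box.
Bottom flange: 300 × 24, A = 7 200 mm², y = 12 mm, Ī = 345 600 mm⁴.
Web: 8 × 370, A = 2 960 mm², y = 209 mm, Ī = 33 768 667 mm⁴.
Top flange: 300 × 24, A = 7 200 mm², y = 406 mm, Ī = 345 600 mm⁴.
Hole (subtracted): ⌀8, A = 50.2655 mm², y = 12 mm, Ī = 201.062 mm⁴.
Centroid: ȳ = ΣA·y / ΣA = 209.572 mm.
Transfer each piece to the centroidal x-axis using Ī + A·d² with d = y − 209.572:
  bottom flange: d = -197.572 mm → contributes +281 395 591 mm⁴
  web: d = -0.572065 mm → contributes +33 769 635 mm⁴
  top flange: d = 196.428 mm → contributes +278 149 921 mm⁴
  hole: d = -197.572 mm → contributes −1 962 300 mm⁴
Total I = 591 352 848 mm⁴.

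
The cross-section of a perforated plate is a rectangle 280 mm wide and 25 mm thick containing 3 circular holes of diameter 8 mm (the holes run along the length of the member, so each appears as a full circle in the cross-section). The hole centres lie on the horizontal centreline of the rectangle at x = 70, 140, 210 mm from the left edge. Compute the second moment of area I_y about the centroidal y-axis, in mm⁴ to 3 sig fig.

Decompose the section into non-overlapping parts with the origin at the bottom-left of its bounding rectangle.
Plate: 280 × 25, A = 7 000 mm², x = 140 mm, Ī = 45 733 333 mm⁴.
Hole 1 (subtracted): ⌀8, A = 50.265 mm², x = 70 mm, Ī = 201.06 mm⁴.
Hole 2 (subtracted): ⌀8, A = 50.265 mm², x = 140 mm, Ī = 201.06 mm⁴.
Hole 3 (subtracted): ⌀8, A = 50.265 mm², x = 210 mm, Ī = 201.06 mm⁴.
By symmetry the centroid is at mid-width, x̄ = 140 mm.
Transfer each piece to the centroidal y-axis using Ī + A·d² with d = x − 140:
  plate: d = 0 mm → contributes +45 733 333 mm⁴
  hole 1: d = -70 mm → contributes −246 502 mm⁴
  hole 2: d = 0 mm → contributes −201.06 mm⁴
  hole 3: d = 70 mm → contributes −246 502 mm⁴
Total I = 45 240 128 mm⁴.

I_y ≈ 4.52 × 10⁷ mm⁴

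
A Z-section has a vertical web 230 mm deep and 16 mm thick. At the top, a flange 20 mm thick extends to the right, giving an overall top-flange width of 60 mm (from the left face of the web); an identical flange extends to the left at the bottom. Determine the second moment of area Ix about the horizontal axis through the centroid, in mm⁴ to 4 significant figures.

Split into non-overlapping primitives; take the origin at the lower-left of the bounding box.
Web: 16 × 230, A = 3 680 mm², y = 115 mm, Ī = 16 222 667 mm⁴.
Top flange (beyond web): 44 × 20, A = 880 mm², y = 220 mm, Ī = 29333.3 mm⁴.
Bottom flange (beyond web): 44 × 20, A = 880 mm², y = 10 mm, Ī = 29333.3 mm⁴.
Centroid: ȳ = ΣA·y / ΣA = 115 mm.
Transfer each piece to the horizontal axis through the centroid using Ī + A·d² with d = y − 115:
  web: d = 0 mm → contributes +16 222 667 mm⁴
  top flange (beyond web): d = 105 mm → contributes +9 731 333 mm⁴
  bottom flange (beyond web): d = -105 mm → contributes +9 731 333 mm⁴
Total I = 35 685 333 mm⁴.

Ix ≈ 3.569 × 10⁷ mm⁴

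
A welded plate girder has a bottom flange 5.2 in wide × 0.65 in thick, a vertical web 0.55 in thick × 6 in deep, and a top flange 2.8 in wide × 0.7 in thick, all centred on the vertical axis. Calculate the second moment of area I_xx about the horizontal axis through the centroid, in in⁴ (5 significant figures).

Split into non-overlapping primitives; take the origin at the lower-left of the bounding box.
Bottom plate: 5.2 × 0.65, A = 3.38 in², y = 0.325 in, Ī = 0.1190042 in⁴.
Web plate: 0.55 × 6, A = 3.3 in², y = 3.65 in, Ī = 9.9 in⁴.
Top plate: 2.8 × 0.7, A = 1.96 in², y = 7 in, Ī = 0.08003333 in⁴.
Centroid: ȳ = ΣA·y / ΣA = 3.109201 in.
Transfer each piece to the horizontal axis through the centroid using Ī + A·d² with d = y − 3.109201:
  bottom plate: d = -2.784201 in → contributes +26.32001 in⁴
  web plate: d = 0.5407986 in → contributes +10.86513 in⁴
  top plate: d = 3.890799 in → contributes +29.75113 in⁴
Total I = 66.93627 in⁴.

I_xx ≈ 66.936 in⁴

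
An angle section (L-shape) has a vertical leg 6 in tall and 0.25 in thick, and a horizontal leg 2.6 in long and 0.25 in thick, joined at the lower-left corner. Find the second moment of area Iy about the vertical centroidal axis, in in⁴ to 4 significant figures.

Iy ≈ 0.9916 in⁴

Decompose the section into non-overlapping parts with the origin at the bottom-left of its bounding rectangle.
Vertical leg: 0.25 × 6, A = 1.5 in², x = 0.125 in, Ī = 0.0078125 in⁴.
Horizontal leg (remainder): 2.35 × 0.25, A = 0.5875 in², x = 1.425 in, Ī = 0.270372 in⁴.
Centroid: x̄ = ΣA·x / ΣA = 0.490868 in.
Transfer each piece to the vertical centroidal axis using Ī + A·d² with d = x − 0.490868:
  vertical leg: d = -0.365868 in → contributes +0.208602 in⁴
  horizontal leg (remainder): d = 0.934132 in → contributes +0.783026 in⁴
Total I = 0.991628 in⁴.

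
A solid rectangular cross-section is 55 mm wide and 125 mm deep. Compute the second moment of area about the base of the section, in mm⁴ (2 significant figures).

I_base ≈ 3.6 × 10⁷ mm⁴

The section: 55 × 125, A = 6 875 mm², y = 62.5 mm, Ī = 8 951 823 mm⁴.
Transfer it to the base of the section using Ī + A·d² with d = y − 0:
  the section: d = 62.5 mm → contributes +35 807 292 mm⁴
Total I = 35 807 292 mm⁴.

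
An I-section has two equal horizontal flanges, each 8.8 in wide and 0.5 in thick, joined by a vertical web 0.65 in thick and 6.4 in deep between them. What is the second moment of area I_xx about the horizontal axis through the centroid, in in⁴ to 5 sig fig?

I_xx ≈ 119.12 in⁴

Treat the section as a set of non-overlapping primitives; coordinates are from the bounding-box lower-left.
Bottom flange: 8.8 × 0.5, A = 4.4 in², y = 0.25 in, Ī = 0.09166667 in⁴.
Web: 0.65 × 6.4, A = 4.16 in², y = 3.7 in, Ī = 14.19947 in⁴.
Top flange: 8.8 × 0.5, A = 4.4 in², y = 7.15 in, Ī = 0.09166667 in⁴.
By symmetry the centroid is at mid-height, ȳ = 3.7 in.
Transfer each piece to the horizontal axis through the centroid using Ī + A·d² with d = y − 3.7:
  bottom flange: d = -3.45 in → contributes +52.46267 in⁴
  web: d = 0 in → contributes +14.19947 in⁴
  top flange: d = 3.45 in → contributes +52.46267 in⁴
Total I = 119.1248 in⁴.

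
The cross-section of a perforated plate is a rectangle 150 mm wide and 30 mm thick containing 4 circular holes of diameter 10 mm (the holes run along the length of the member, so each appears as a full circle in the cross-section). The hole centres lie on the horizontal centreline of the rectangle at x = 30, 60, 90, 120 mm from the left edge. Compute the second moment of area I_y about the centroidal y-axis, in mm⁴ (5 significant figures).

Decompose the section into non-overlapping parts with the origin at the bottom-left of its bounding rectangle.
Plate: 150 × 30, A = 4 500 mm², x = 75 mm, Ī = 8 437 500 mm⁴.
Hole 1 (subtracted): ⌀10, A = 78.53982 mm², x = 30 mm, Ī = 490.8739 mm⁴.
Hole 2 (subtracted): ⌀10, A = 78.53982 mm², x = 60 mm, Ī = 490.8739 mm⁴.
Hole 3 (subtracted): ⌀10, A = 78.53982 mm², x = 90 mm, Ī = 490.8739 mm⁴.
Hole 4 (subtracted): ⌀10, A = 78.53982 mm², x = 120 mm, Ī = 490.8739 mm⁴.
By symmetry the centroid is at mid-width, x̄ = 75 mm.
Transfer each piece to the centroidal y-axis using Ī + A·d² with d = x − 75:
  plate: d = 0 mm → contributes +8 437 500 mm⁴
  hole 1: d = -45 mm → contributes −159 534 mm⁴
  hole 2: d = -15 mm → contributes −18162.33 mm⁴
  hole 3: d = 15 mm → contributes −18162.33 mm⁴
  hole 4: d = 45 mm → contributes −159 534 mm⁴
Total I = 8 082 107 mm⁴.

I_y ≈ 8.0821 × 10⁶ mm⁴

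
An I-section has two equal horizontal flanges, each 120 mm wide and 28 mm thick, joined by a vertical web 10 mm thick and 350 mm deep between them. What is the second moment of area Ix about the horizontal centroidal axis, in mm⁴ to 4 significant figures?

Break the section into simple shapes (no overlaps), measuring from the bottom-left corner of the bounding box.
Bottom flange: 120 × 28, A = 3 360 mm², y = 14 mm, Ī = 219 520 mm⁴.
Web: 10 × 350, A = 3 500 mm², y = 203 mm, Ī = 35 729 167 mm⁴.
Top flange: 120 × 28, A = 3 360 mm², y = 392 mm, Ī = 219 520 mm⁴.
By symmetry the centroid is at mid-height, ȳ = 203 mm.
Transfer each piece to the horizontal centroidal axis using Ī + A·d² with d = y − 203:
  bottom flange: d = -189 mm → contributes +120 242 080 mm⁴
  web: d = 0 mm → contributes +35 729 167 mm⁴
  top flange: d = 189 mm → contributes +120 242 080 mm⁴
Total I = 276 213 327 mm⁴.

Ix ≈ 2.762 × 10⁸ mm⁴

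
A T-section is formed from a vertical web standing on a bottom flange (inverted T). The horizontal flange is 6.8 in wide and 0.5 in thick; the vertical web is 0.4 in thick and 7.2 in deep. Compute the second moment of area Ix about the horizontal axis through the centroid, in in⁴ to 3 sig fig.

Ix ≈ 35.6 in⁴

Split into non-overlapping primitives; take the origin at the lower-left of the bounding box.
Flange: 6.8 × 0.5, A = 3.4 in², y = 0.25 in, Ī = 0.070833 in⁴.
Web: 0.4 × 7.2, A = 2.88 in², y = 4.1 in, Ī = 12.442 in⁴.
Centroid: ȳ = ΣA·y / ΣA = 2.0156 in.
Transfer each piece to the horizontal axis through the centroid using Ī + A·d² with d = y − 2.0156:
  flange: d = -1.7656 in → contributes +10.67 in⁴
  web: d = 2.0844 in → contributes +24.954 in⁴
Total I = 35.624 in⁴.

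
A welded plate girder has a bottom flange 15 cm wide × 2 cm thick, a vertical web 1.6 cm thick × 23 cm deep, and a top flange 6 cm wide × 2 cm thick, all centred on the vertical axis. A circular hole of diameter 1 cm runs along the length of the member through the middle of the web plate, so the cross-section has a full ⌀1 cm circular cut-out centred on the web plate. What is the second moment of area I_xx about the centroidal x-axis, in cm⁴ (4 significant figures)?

I_xx ≈ 7550 cm⁴

Treat the section as a set of non-overlapping primitives; coordinates are from the bounding-box lower-left.
Bottom plate: 15 × 2, A = 30 cm², y = 1 cm, Ī = 10 cm⁴.
Web plate: 1.6 × 23, A = 36.8 cm², y = 13.5 cm, Ī = 1622.27 cm⁴.
Top plate: 6 × 2, A = 12 cm², y = 26 cm, Ī = 4 cm⁴.
Hole (subtracted): ⌀1, A = 0.785398 cm², y = 13.5 cm, Ī = 0.0490874 cm⁴.
Centroid: ȳ = ΣA·y / ΣA = 10.6159 cm.
Transfer each piece to the centroidal x-axis using Ī + A·d² with d = y − 10.6159:
  bottom plate: d = -9.61592 cm → contributes +2783.98 cm⁴
  web plate: d = 2.88408 cm → contributes +1928.37 cm⁴
  top plate: d = 15.3841 cm → contributes +2844.04 cm⁴
  hole: d = 2.88408 cm → contributes −6.58194 cm⁴
Total I = 7549.8 cm⁴.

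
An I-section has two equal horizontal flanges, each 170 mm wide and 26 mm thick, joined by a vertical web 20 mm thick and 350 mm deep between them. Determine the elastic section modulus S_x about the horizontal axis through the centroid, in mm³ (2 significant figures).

Break the section into simple shapes (no overlaps), measuring from the bottom-left corner of the bounding box.
Bottom flange: 170 × 26, A = 4 420 mm², y = 13 mm, Ī = 248 993 mm⁴.
Web: 20 × 350, A = 7 000 mm², y = 201 mm, Ī = 71 458 333 mm⁴.
Top flange: 170 × 26, A = 4 420 mm², y = 389 mm, Ī = 248 993 mm⁴.
By symmetry the centroid is at mid-height, ȳ = 201 mm.
Transfer each piece to the horizontal axis through the centroid using Ī + A·d² with d = y − 201:
  bottom flange: d = -188 mm → contributes +156 469 473 mm⁴
  web: d = 0 mm → contributes +71 458 333 mm⁴
  top flange: d = 188 mm → contributes +156 469 473 mm⁴
Total I = 384 397 280 mm⁴.
Extreme fibre distance c = 201 mm; S = I/c = 1 912 424 mm³.

S_x ≈ 1.9 × 10⁶ mm³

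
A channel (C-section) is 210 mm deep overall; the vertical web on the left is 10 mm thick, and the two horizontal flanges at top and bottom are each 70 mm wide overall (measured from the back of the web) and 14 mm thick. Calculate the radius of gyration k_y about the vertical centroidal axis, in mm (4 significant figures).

Break the section into simple shapes (no overlaps), measuring from the bottom-left corner of the bounding box.
Web: 10 × 210, A = 2 100 mm², x = 5 mm, Ī = 17 500 mm⁴.
Top flange (beyond web): 60 × 14, A = 840 mm², x = 40 mm, Ī = 252 000 mm⁴.
Bottom flange (beyond web): 60 × 14, A = 840 mm², x = 40 mm, Ī = 252 000 mm⁴.
Centroid: x̄ = ΣA·x / ΣA = 20.5556 mm.
Transfer each piece to the vertical centroidal axis using Ī + A·d² with d = x − 20.5556:
  web: d = -15.5556 mm → contributes +525 648 mm⁴
  top flange (beyond web): d = 19.4444 mm → contributes +569 593 mm⁴
  bottom flange (beyond web): d = 19.4444 mm → contributes +569 593 mm⁴
Total I = 1 664 833 mm⁴.
Radius of gyration: k = √(I/A) = √(1 664 833 / 3 780) = 20.9865 mm.

k_y ≈ 20.99 mm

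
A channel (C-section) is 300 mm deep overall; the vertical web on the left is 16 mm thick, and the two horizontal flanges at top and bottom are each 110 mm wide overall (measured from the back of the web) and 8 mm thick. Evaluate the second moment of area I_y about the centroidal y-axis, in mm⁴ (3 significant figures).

I_y ≈ 4.67 × 10⁶ mm⁴

Decompose the section into non-overlapping parts with the origin at the bottom-left of its bounding rectangle.
Web: 16 × 300, A = 4 800 mm², x = 8 mm, Ī = 102 400 mm⁴.
Top flange (beyond web): 94 × 8, A = 752 mm², x = 63 mm, Ī = 553 723 mm⁴.
Bottom flange (beyond web): 94 × 8, A = 752 mm², x = 63 mm, Ī = 553 723 mm⁴.
Centroid: x̄ = ΣA·x / ΣA = 21.122 mm.
Transfer each piece to the centroidal y-axis using Ī + A·d² with d = x − 21.122:
  web: d = -13.122 mm → contributes +928 875 mm⁴
  top flange (beyond web): d = 41.878 mm → contributes +1 872 566 mm⁴
  bottom flange (beyond web): d = 41.878 mm → contributes +1 872 566 mm⁴
Total I = 4 674 008 mm⁴.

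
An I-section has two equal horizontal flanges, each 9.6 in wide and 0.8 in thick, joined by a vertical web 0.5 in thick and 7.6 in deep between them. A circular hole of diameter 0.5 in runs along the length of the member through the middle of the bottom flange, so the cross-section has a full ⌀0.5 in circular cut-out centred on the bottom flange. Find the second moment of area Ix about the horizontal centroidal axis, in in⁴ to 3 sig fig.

Ix ≈ 287 in⁴

Decompose the section into non-overlapping parts with the origin at the bottom-left of its bounding rectangle.
Bottom flange: 9.6 × 0.8, A = 7.68 in², y = 0.4 in, Ī = 0.4096 in⁴.
Web: 0.5 × 7.6, A = 3.8 in², y = 4.6 in, Ī = 18.291 in⁴.
Top flange: 9.6 × 0.8, A = 7.68 in², y = 8.8 in, Ī = 0.4096 in⁴.
Hole (subtracted): ⌀0.5, A = 0.19635 in², y = 0.4 in, Ī = 0.003068 in⁴.
Centroid: ȳ = ΣA·y / ΣA = 4.6435 in.
Transfer each piece to the horizontal centroidal axis using Ī + A·d² with d = y − 4.6435:
  bottom flange: d = -4.2435 in → contributes +138.7 in⁴
  web: d = -0.043487 in → contributes +18.298 in⁴
  top flange: d = 4.1565 in → contributes +133.09 in⁴
  hole: d = -4.2435 in → contributes −3.5388 in⁴
Total I = 286.56 in⁴.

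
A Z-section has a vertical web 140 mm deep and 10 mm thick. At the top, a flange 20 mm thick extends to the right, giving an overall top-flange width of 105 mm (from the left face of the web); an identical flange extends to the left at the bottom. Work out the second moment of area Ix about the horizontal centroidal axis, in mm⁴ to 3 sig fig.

Decompose the section into non-overlapping parts with the origin at the bottom-left of its bounding rectangle.
Web: 10 × 140, A = 1 400 mm², y = 70 mm, Ī = 2 286 667 mm⁴.
Top flange (beyond web): 95 × 20, A = 1 900 mm², y = 130 mm, Ī = 63 333 mm⁴.
Bottom flange (beyond web): 95 × 20, A = 1 900 mm², y = 10 mm, Ī = 63 333 mm⁴.
Centroid: ȳ = ΣA·y / ΣA = 70 mm.
Transfer each piece to the horizontal centroidal axis using Ī + A·d² with d = y − 70:
  web: d = 0 mm → contributes +2 286 667 mm⁴
  top flange (beyond web): d = 60 mm → contributes +6 903 333 mm⁴
  bottom flange (beyond web): d = -60 mm → contributes +6 903 333 mm⁴
Total I = 16 093 333 mm⁴.

Ix ≈ 1.61 × 10⁷ mm⁴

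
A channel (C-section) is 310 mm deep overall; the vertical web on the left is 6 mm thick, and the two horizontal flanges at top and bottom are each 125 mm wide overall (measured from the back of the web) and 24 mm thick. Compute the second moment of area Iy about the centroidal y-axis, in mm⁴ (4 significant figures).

Treat the section as a set of non-overlapping primitives; coordinates are from the bounding-box lower-left.
Web: 6 × 310, A = 1 860 mm², x = 3 mm, Ī = 5 580 mm⁴.
Top flange (beyond web): 119 × 24, A = 2 856 mm², x = 65.5 mm, Ī = 3 370 318 mm⁴.
Bottom flange (beyond web): 119 × 24, A = 2 856 mm², x = 65.5 mm, Ī = 3 370 318 mm⁴.
Centroid: x̄ = ΣA·x / ΣA = 50.1474 mm.
Transfer each piece to the centroidal y-axis using Ī + A·d² with d = x − 50.1474:
  web: d = -47.1474 mm → contributes +4 140 129 mm⁴
  top flange (beyond web): d = 15.3526 mm → contributes +4 043 485 mm⁴
  bottom flange (beyond web): d = 15.3526 mm → contributes +4 043 485 mm⁴
Total I = 12 227 100 mm⁴.

Iy ≈ 1.223 × 10⁷ mm⁴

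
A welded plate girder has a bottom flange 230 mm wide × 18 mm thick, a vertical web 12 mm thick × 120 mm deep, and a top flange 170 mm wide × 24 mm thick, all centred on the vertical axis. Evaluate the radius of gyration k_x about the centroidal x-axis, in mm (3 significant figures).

Break the section into simple shapes (no overlaps), measuring from the bottom-left corner of the bounding box.
Bottom plate: 230 × 18, A = 4 140 mm², y = 9 mm, Ī = 111 780 mm⁴.
Web plate: 12 × 120, A = 1 440 mm², y = 78 mm, Ī = 1 728 000 mm⁴.
Top plate: 170 × 24, A = 4 080 mm², y = 150 mm, Ī = 195 840 mm⁴.
Centroid: ȳ = ΣA·y / ΣA = 78.839 mm.
Transfer each piece to the centroidal x-axis using Ī + A·d² with d = y − 78.839:
  bottom plate: d = -69.839 mm → contributes +20 304 288 mm⁴
  web plate: d = -0.83851 mm → contributes +1 729 012 mm⁴
  top plate: d = 71.161 mm → contributes +20 856 788 mm⁴
Total I = 42 890 088 mm⁴.
Radius of gyration: k = √(I/A) = √(42 890 088 / 9 660) = 66.633 mm.

k_x ≈ 66.6 mm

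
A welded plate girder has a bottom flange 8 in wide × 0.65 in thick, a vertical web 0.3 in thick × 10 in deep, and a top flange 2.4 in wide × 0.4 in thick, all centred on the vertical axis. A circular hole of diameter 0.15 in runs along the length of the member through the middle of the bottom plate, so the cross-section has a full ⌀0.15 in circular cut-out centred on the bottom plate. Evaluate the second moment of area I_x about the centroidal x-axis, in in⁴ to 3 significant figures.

Break the section into simple shapes (no overlaps), measuring from the bottom-left corner of the bounding box.
Bottom plate: 8 × 0.65, A = 5.2 in², y = 0.325 in, Ī = 0.18308 in⁴.
Web plate: 0.3 × 10, A = 3 in², y = 5.65 in, Ī = 25 in⁴.
Top plate: 2.4 × 0.4, A = 0.96 in², y = 10.85 in, Ī = 0.0128 in⁴.
Hole (subtracted): ⌀0.15, A = 0.017671 in², y = 0.325 in, Ī = 0.00002485 in⁴.
Centroid: ȳ = ΣA·y / ΣA = 3.1776 in.
Transfer each piece to the centroidal x-axis using Ī + A·d² with d = y − 3.1776:
  bottom plate: d = -2.8526 in → contributes +42.496 in⁴
  web plate: d = 2.4724 in → contributes +43.339 in⁴
  top plate: d = 7.6724 in → contributes +56.525 in⁴
  hole: d = -2.8526 in → contributes −0.14382 in⁴
Total I = 142.22 in⁴.

I_x ≈ 142 in⁴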